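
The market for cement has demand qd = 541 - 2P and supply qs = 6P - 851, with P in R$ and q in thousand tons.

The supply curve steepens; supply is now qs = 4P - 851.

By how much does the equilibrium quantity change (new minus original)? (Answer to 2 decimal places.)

Before the shock: 541 - 2P = 6P - 851 ⇒ 1392 = 8P ⇒ P = 174, q = 193.
The shock moves the curves to qd = 541 - 2P and qs = 4P - 851.
Setting them equal: 541 - 2P = 4P - 851 → 1392 = 6P, so P = 232 and q = 77.
Δq = 77 − 193 = -116.00.

-116.00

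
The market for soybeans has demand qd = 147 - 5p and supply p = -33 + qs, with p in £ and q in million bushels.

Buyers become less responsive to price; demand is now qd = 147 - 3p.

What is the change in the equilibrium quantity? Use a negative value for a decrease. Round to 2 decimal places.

Original equilibrium: 147 - 5p = p + 33 gives 114 = 6p, so p = 19 and q = 52.
The shock moves the curves to qd = 147 - 3p and qs = p + 33.
Clearing the new market: 147 - 3p = p + 33, so p = 28.5 and q = 61.5.
Δq = 61.5 − 52 = +9.50.

+9.50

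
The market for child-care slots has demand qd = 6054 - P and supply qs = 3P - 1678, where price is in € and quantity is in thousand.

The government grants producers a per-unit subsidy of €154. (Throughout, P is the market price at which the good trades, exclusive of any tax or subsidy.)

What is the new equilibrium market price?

1817.5

Before the shock: 6054 - P = 3P - 1678 ⇒ 7732 = 4P ⇒ P = 1933, q = 4121.
Since sellers receive the price plus the subsidy, the effective supply curve becomes qs = 3P - 1216.
Equate the new curves: 6054 - P = 3P - 1216, giving 7270 = 4P, P = 1817.5, q = 4236.5.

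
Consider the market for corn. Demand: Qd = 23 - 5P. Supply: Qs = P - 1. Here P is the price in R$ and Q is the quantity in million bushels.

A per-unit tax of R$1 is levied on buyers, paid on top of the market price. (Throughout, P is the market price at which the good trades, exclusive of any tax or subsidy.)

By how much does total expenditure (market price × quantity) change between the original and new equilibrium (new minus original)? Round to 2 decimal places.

-5.14

Original equilibrium: 23 - 5P = P - 1 gives 24 = 6P, so P = 4 and Q = 3.
Since buyers pay the price plus the tax, the effective demand curve becomes Qd = 18 - 5P.
Clearing the new market: 18 - 5P = P - 1, so P = 19/6 ≈ 3.1667 and Q = 13/6 ≈ 2.1667.
Expenditure moves from 4×3 = 12 to 3.1667×2.1667 = 6.8611; change = -5.14.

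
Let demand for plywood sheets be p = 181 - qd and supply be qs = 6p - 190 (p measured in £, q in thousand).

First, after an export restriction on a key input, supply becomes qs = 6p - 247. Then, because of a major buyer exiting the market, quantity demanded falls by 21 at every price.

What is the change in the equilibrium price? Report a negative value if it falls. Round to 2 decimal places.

Solve the original market: 181 - p = 6p - 190, hence p = 53 and q = 128.
After the shift, demand is qd = 160 - p and supply is qs = 6p - 247.
New equilibrium: 160 - p = 6p - 247 ⇒ 407 = 7p ⇒ p = 407/7 ≈ 58.1429, q = 713/7 ≈ 101.8571.
Δp = 58.1429 − 53 = +5.14.

+5.14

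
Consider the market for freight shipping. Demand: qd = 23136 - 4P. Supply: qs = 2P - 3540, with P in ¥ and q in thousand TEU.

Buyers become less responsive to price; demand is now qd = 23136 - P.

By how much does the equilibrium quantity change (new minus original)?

Original equilibrium: 23136 - 4P = 2P - 3540 gives 26676 = 6P, so P = 4446 and q = 5352.
The new curves are qd = 23136 - P (demand) and qs = 2P - 3540 (supply).
Equate the new curves: 23136 - P = 2P - 3540, giving 26676 = 3P, P = 8892, q = 14244.
Δq = 14244 − 5352 = +8892.

+8892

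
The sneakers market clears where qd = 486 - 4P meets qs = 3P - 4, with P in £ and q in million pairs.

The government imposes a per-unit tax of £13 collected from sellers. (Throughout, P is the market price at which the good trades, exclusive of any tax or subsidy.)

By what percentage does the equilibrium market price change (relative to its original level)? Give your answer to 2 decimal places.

Solve the original market: 486 - 4P = 3P - 4, hence P = 70 and q = 206.
Since sellers keep the price net of the tax, the effective supply curve becomes qs = 3P - 43.
Clearing the new market: 486 - 4P = 3P - 43, so P = 529/7 ≈ 75.5714 and q = 1286/7 ≈ 183.7143.
%ΔP = (75.5714 − 70) / 70 × 100 = +7.96%.

+7.96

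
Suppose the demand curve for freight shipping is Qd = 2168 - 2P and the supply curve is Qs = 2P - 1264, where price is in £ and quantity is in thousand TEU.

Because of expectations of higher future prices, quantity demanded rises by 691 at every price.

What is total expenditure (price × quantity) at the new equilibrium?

822023.125

Initially, 2168 - 2P = 2P - 1264, so 3432 = 4P and P = 858, Q = 452.
After the shift, demand is Qd = 2859 - 2P and supply is Qs = 2P - 1264.
Clearing the new market: 2859 - 2P = 2P - 1264, so P = 1030.75 and Q = 797.5.
New expenditure = 1030.75 × 797.5 = 822023.125.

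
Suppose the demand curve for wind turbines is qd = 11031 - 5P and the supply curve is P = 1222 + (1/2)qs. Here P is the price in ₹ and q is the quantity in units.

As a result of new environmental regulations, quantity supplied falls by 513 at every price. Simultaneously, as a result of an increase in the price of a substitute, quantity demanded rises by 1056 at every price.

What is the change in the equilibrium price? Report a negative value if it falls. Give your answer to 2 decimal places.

+224.14

Initially, 11031 - 5P = 2P - 2444, so 13475 = 7P and P = 1925, q = 1406.
The new curves are qd = 12087 - 5P (demand) and qs = 2P - 2957 (supply).
New equilibrium: 12087 - 5P = 2P - 2957 ⇒ 15044 = 7P ⇒ P = 15044/7 ≈ 2149.1429, q = 9389/7 ≈ 1341.2857.
ΔP = 2149.1429 − 1925 = +224.14.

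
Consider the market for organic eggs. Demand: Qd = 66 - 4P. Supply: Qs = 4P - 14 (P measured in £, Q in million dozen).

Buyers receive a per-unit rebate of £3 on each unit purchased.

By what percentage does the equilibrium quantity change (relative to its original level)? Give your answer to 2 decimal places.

Solve the original market: 66 - 4P = 4P - 14, hence P = 10 and Q = 26.
Since buyers' out-of-pocket price is the market price minus the rebate, the effective demand curve becomes Qd = 78 - 4P.
New equilibrium: 78 - 4P = 4P - 14 ⇒ 92 = 8P ⇒ P = 11.5, Q = 32.
%ΔQ = (32 − 26) / 26 × 100 = +23.08%.

+23.08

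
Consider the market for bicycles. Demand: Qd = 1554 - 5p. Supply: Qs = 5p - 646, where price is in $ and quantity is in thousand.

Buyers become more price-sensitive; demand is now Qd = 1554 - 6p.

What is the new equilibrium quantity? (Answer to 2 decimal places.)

Solve the original market: 1554 - 5p = 5p - 646, hence p = 220 and Q = 454.
After the shift, demand is Qd = 1554 - 6p and supply is Qs = 5p - 646.
New equilibrium: 1554 - 6p = 5p - 646 ⇒ 2200 = 11p ⇒ p = 200, Q = 354.

354.00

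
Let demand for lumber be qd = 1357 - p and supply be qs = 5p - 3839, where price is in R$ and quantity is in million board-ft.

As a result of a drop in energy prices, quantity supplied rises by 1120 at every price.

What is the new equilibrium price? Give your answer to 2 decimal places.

679.33

Solve the original market: 1357 - p = 5p - 3839, hence p = 866 and q = 491.
The shock moves the curves to qd = 1357 - p and qs = 5p - 2719.
Setting them equal: 1357 - p = 5p - 2719 → 4076 = 6p, so p = 2038/3 ≈ 679.3333 and q = 2033/3 ≈ 677.6667.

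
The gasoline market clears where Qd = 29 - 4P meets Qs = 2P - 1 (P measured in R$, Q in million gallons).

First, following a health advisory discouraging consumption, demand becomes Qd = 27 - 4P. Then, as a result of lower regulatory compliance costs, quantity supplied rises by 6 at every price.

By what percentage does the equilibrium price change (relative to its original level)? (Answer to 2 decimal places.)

-26.67

Original equilibrium: 29 - 4P = 2P - 1 gives 30 = 6P, so P = 5 and Q = 9.
The new curves are Qd = 27 - 4P (demand) and Qs = 2P + 5 (supply).
Clearing the new market: 27 - 4P = 2P + 5, so P = 11/3 ≈ 3.6667 and Q = 37/3 ≈ 12.3333.
%ΔP = (3.6667 − 5) / 5 × 100 = -26.67%.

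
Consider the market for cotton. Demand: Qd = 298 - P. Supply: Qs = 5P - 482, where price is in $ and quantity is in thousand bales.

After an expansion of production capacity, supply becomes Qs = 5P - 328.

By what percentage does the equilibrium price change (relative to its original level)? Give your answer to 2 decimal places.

-19.74

Original equilibrium: 298 - P = 5P - 482 gives 780 = 6P, so P = 130 and Q = 168.
With the change applied: demand Qd = 298 - P, supply Qs = 5P - 328.
Equate the new curves: 298 - P = 5P - 328, giving 626 = 6P, P = 313/3 ≈ 104.3333, Q = 581/3 ≈ 193.6667.
%ΔP = (104.3333 − 130) / 130 × 100 = -19.74%.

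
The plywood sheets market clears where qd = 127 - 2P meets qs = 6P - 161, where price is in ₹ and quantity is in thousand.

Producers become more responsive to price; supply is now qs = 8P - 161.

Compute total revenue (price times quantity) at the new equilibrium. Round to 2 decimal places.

Before the shock: 127 - 2P = 6P - 161 ⇒ 288 = 8P ⇒ P = 36, q = 55.
The new curves are qd = 127 - 2P (demand) and qs = 8P - 161 (supply).
Equate the new curves: 127 - 2P = 8P - 161, giving 288 = 10P, P = 28.8, q = 69.4.
New expenditure = 28.8 × 69.4 = 1998.72.

1998.72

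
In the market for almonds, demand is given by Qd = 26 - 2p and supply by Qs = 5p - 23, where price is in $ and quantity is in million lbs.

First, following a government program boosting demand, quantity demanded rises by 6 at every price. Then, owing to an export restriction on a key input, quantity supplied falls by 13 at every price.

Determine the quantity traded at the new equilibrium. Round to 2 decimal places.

12.57

Solve the original market: 26 - 2p = 5p - 23, hence p = 7 and Q = 12.
After the shift, demand is Qd = 32 - 2p and supply is Qs = 5p - 36.
Setting them equal: 32 - 2p = 5p - 36 → 68 = 7p, so p = 68/7 ≈ 9.7143 and Q = 88/7 ≈ 12.5714.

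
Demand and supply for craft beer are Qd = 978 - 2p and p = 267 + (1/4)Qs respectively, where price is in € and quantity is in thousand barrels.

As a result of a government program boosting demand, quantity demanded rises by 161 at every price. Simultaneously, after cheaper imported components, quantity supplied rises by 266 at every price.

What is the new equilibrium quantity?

492

Solve the original market: 978 - 2p = 4p - 1068, hence p = 341 and Q = 296.
With the change applied: demand Qd = 1139 - 2p, supply Qs = 4p - 802.
Equate the new curves: 1139 - 2p = 4p - 802, giving 1941 = 6p, p = 323.5, Q = 492.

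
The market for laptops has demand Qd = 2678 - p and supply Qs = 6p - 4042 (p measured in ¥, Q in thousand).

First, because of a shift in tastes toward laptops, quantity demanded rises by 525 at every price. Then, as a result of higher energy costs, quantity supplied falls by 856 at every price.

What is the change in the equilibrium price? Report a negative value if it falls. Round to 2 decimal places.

Solve the original market: 2678 - p = 6p - 4042, hence p = 960 and Q = 1718.
The shock moves the curves to Qd = 3203 - p and Qs = 6p - 4898.
Equate the new curves: 3203 - p = 6p - 4898, giving 8101 = 7p, p = 8101/7 ≈ 1157.2857, Q = 14320/7 ≈ 2045.7143.
Δp = 1157.2857 − 960 = +197.29.

+197.29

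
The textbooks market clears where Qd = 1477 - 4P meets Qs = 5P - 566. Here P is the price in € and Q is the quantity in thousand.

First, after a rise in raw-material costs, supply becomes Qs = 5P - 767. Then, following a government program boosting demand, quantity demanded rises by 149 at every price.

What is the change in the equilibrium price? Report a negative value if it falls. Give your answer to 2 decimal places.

Original equilibrium: 1477 - 4P = 5P - 566 gives 2043 = 9P, so P = 227 and Q = 569.
The shock moves the curves to Qd = 1626 - 4P and Qs = 5P - 767.
Clearing the new market: 1626 - 4P = 5P - 767, so P = 2393/9 ≈ 265.8889 and Q = 5062/9 ≈ 562.4444.
ΔP = 265.8889 − 227 = +38.89.

+38.89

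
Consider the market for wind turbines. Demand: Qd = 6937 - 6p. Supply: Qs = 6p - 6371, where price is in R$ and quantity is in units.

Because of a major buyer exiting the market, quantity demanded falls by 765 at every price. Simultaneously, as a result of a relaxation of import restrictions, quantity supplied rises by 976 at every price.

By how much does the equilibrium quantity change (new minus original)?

Solve the original market: 6937 - 6p = 6p - 6371, hence p = 1109 and Q = 283.
After the shift, demand is Qd = 6172 - 6p and supply is Qs = 6p - 5395.
Setting them equal: 6172 - 6p = 6p - 5395 → 11567 = 12p, so p = 11567/12 ≈ 963.9167 and Q = 388.5.
ΔQ = 388.5 − 283 = +105.5.

+105.5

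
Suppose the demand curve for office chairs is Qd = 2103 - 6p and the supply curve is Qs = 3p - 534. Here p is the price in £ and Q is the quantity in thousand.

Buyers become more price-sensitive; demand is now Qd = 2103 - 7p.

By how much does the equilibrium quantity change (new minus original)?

-87.9

Initially, 2103 - 6p = 3p - 534, so 2637 = 9p and p = 293, Q = 345.
With the change applied: demand Qd = 2103 - 7p, supply Qs = 3p - 534.
Setting them equal: 2103 - 7p = 3p - 534 → 2637 = 10p, so p = 263.7 and Q = 257.1.
ΔQ = 257.1 − 345 = -87.9.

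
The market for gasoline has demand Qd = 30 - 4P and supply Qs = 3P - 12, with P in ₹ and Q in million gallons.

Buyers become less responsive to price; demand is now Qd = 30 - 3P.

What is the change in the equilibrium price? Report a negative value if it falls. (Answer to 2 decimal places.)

+1.00

Original equilibrium: 30 - 4P = 3P - 12 gives 42 = 7P, so P = 6 and Q = 6.
The new curves are Qd = 30 - 3P (demand) and Qs = 3P - 12 (supply).
Equate the new curves: 30 - 3P = 3P - 12, giving 42 = 6P, P = 7, Q = 9.
ΔP = 7 − 6 = +1.00.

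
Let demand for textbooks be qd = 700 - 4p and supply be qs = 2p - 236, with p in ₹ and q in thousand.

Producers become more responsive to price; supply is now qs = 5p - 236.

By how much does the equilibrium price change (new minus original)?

Solve the original market: 700 - 4p = 2p - 236, hence p = 156 and q = 76.
With the change applied: demand qd = 700 - 4p, supply qs = 5p - 236.
New equilibrium: 700 - 4p = 5p - 236 ⇒ 936 = 9p ⇒ p = 104, q = 284.
Δp = 104 − 156 = -52.

-52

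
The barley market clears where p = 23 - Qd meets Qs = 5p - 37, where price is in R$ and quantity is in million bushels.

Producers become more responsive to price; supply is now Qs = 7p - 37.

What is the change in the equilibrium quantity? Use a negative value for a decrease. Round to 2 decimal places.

Original equilibrium: 23 - p = 5p - 37 gives 60 = 6p, so p = 10 and Q = 13.
The shock moves the curves to Qd = 23 - p and Qs = 7p - 37.
Clearing the new market: 23 - p = 7p - 37, so p = 7.5 and Q = 15.5.
ΔQ = 15.5 − 13 = +2.50.

+2.50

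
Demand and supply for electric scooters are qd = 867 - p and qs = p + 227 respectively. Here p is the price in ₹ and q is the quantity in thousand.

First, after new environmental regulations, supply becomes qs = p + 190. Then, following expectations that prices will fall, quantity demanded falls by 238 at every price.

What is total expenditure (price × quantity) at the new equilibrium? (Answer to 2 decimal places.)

89885.25

Original equilibrium: 867 - p = p + 227 gives 640 = 2p, so p = 320 and q = 547.
After the shift, demand is qd = 629 - p and supply is qs = p + 190.
Clearing the new market: 629 - p = p + 190, so p = 219.5 and q = 409.5.
New expenditure = 219.5 × 409.5 = 89885.25.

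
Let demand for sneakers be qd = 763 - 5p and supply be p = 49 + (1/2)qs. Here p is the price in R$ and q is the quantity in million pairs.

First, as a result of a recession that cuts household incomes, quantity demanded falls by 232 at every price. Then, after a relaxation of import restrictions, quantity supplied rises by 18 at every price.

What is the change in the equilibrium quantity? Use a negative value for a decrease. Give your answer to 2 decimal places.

Solve the original market: 763 - 5p = 2p - 98, hence p = 123 and q = 148.
After the shift, demand is qd = 531 - 5p and supply is qs = 2p - 80.
Equate the new curves: 531 - 5p = 2p - 80, giving 611 = 7p, p = 611/7 ≈ 87.2857, q = 662/7 ≈ 94.5714.
Δq = 94.5714 − 148 = -53.43.

-53.43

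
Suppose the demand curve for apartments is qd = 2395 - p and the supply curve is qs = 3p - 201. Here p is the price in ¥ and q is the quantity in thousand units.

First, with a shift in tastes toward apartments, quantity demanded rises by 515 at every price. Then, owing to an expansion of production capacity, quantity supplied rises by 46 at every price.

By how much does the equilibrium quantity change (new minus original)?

Original equilibrium: 2395 - p = 3p - 201 gives 2596 = 4p, so p = 649 and q = 1746.
With the change applied: demand qd = 2910 - p, supply qs = 3p - 155.
Clearing the new market: 2910 - p = 3p - 155, so p = 766.25 and q = 2143.75.
Δq = 2143.75 − 1746 = +397.75.

+397.75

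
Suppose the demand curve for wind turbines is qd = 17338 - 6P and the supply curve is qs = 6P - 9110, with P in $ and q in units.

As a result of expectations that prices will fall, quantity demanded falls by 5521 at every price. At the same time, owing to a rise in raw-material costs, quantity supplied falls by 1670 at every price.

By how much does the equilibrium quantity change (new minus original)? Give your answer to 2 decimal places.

Initially, 17338 - 6P = 6P - 9110, so 26448 = 12P and P = 2204, q = 4114.
After the shift, demand is qd = 11817 - 6P and supply is qs = 6P - 10780.
Equate the new curves: 11817 - 6P = 6P - 10780, giving 22597 = 12P, P = 22597/12 ≈ 1883.0833, q = 518.5.
Δq = 518.5 − 4114 = -3595.50.

-3595.50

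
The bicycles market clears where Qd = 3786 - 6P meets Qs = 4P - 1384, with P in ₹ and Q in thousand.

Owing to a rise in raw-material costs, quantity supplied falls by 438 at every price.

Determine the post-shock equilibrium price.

Before the shock: 3786 - 6P = 4P - 1384 ⇒ 5170 = 10P ⇒ P = 517, Q = 684.
The shock moves the curves to Qd = 3786 - 6P and Qs = 4P - 1822.
Setting them equal: 3786 - 6P = 4P - 1822 → 5608 = 10P, so P = 560.8 and Q = 421.2.

560.8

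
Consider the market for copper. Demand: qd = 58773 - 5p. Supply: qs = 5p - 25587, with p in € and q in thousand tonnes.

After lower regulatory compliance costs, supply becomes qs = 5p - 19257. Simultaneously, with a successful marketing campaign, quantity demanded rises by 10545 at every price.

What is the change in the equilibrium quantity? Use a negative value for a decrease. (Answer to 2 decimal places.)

+8437.50

Initially, 58773 - 5p = 5p - 25587, so 84360 = 10p and p = 8436, q = 16593.
The new curves are qd = 69318 - 5p (demand) and qs = 5p - 19257 (supply).
Equate the new curves: 69318 - 5p = 5p - 19257, giving 88575 = 10p, p = 8857.5, q = 25030.5.
Δq = 25030.5 − 16593 = +8437.50.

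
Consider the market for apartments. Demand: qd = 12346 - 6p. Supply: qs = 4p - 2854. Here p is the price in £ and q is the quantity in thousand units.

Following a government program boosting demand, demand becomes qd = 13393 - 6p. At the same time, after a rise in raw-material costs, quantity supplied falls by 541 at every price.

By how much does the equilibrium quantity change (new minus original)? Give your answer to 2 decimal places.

+94.20

Original equilibrium: 12346 - 6p = 4p - 2854 gives 15200 = 10p, so p = 1520 and q = 3226.
With the change applied: demand qd = 13393 - 6p, supply qs = 4p - 3395.
Equate the new curves: 13393 - 6p = 4p - 3395, giving 16788 = 10p, p = 1678.8, q = 3320.2.
Δq = 3320.2 − 3226 = +94.20.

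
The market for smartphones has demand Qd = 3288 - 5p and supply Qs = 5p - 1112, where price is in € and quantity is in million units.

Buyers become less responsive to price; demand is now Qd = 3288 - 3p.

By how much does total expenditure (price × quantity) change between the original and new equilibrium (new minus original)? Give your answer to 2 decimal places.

Solve the original market: 3288 - 5p = 5p - 1112, hence p = 440 and Q = 1088.
The shock moves the curves to Qd = 3288 - 3p and Qs = 5p - 1112.
Setting them equal: 3288 - 3p = 5p - 1112 → 4400 = 8p, so p = 550 and Q = 1638.
Expenditure moves from 440×1088 = 478720 to 550×1638 = 900900; change = +422180.00.

+422180.00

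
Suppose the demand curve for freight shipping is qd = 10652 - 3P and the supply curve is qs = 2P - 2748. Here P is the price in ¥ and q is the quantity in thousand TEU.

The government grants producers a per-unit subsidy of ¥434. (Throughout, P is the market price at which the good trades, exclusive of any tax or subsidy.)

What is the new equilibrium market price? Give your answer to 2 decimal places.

2506.40

Solve the original market: 10652 - 3P = 2P - 2748, hence P = 2680 and q = 2612.
Since sellers receive the price plus the subsidy, the effective supply curve becomes qs = 2P - 1880.
Setting them equal: 10652 - 3P = 2P - 1880 → 12532 = 5P, so P = 2506.4 and q = 3132.8.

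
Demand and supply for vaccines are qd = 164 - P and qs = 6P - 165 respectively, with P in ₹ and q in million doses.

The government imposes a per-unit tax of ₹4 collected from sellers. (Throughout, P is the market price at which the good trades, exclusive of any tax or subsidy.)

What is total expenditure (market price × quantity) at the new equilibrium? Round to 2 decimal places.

Before the shock: 164 - P = 6P - 165 ⇒ 329 = 7P ⇒ P = 47, q = 117.
Since sellers keep the price net of the tax, the effective supply curve becomes qs = 6P - 189.
New equilibrium: 164 - P = 6P - 189 ⇒ 353 = 7P ⇒ P = 353/7 ≈ 50.4286, q = 795/7 ≈ 113.5714.
New expenditure = 50.4286 × 113.5714 = 5727.24.

5727.24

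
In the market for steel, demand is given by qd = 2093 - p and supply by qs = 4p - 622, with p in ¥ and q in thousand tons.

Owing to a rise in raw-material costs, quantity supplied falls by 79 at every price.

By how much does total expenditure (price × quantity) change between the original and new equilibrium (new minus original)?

Solve the original market: 2093 - p = 4p - 622, hence p = 543 and q = 1550.
After the shift, demand is qd = 2093 - p and supply is qs = 4p - 701.
Equate the new curves: 2093 - p = 4p - 701, giving 2794 = 5p, p = 558.8, q = 1534.2.
Expenditure moves from 543×1550 = 841650 to 558.8×1534.2 = 857310.96; change = +15660.96.

+15660.96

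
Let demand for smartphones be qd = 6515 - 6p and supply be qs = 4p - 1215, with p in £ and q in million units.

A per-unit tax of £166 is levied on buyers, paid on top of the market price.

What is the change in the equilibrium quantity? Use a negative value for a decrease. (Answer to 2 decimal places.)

-398.40

Solve the original market: 6515 - 6p = 4p - 1215, hence p = 773 and q = 1877.
Since buyers pay the price plus the tax, the effective demand curve becomes qd = 5519 - 6p.
New equilibrium: 5519 - 6p = 4p - 1215 ⇒ 6734 = 10p ⇒ p = 673.4, q = 1478.6.
Δq = 1478.6 − 1877 = -398.40.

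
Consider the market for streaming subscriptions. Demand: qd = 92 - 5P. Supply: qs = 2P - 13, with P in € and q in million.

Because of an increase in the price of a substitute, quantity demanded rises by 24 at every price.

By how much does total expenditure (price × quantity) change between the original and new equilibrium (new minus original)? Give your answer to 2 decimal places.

+184.65

Initially, 92 - 5P = 2P - 13, so 105 = 7P and P = 15, q = 17.
After the shift, demand is qd = 116 - 5P and supply is qs = 2P - 13.
New equilibrium: 116 - 5P = 2P - 13 ⇒ 129 = 7P ⇒ P = 129/7 ≈ 18.4286, q = 167/7 ≈ 23.8571.
Expenditure moves from 15×17 = 255 to 18.4286×23.8571 = 439.6531; change = +184.65.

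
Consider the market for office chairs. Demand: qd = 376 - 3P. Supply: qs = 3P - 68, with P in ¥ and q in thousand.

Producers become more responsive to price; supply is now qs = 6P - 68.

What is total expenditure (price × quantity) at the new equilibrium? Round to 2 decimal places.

Initially, 376 - 3P = 3P - 68, so 444 = 6P and P = 74, q = 154.
With the change applied: demand qd = 376 - 3P, supply qs = 6P - 68.
Setting them equal: 376 - 3P = 6P - 68 → 444 = 9P, so P = 148/3 ≈ 49.3333 and q = 228.
New expenditure = 49.3333 × 228 = 11248.00.

11248.00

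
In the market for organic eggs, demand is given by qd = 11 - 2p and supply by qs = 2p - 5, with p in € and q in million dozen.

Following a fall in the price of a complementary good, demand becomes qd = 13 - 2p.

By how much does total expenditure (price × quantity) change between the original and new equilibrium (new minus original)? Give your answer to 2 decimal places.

+6.00

Solve the original market: 11 - 2p = 2p - 5, hence p = 4 and q = 3.
The new curves are qd = 13 - 2p (demand) and qs = 2p - 5 (supply).
New equilibrium: 13 - 2p = 2p - 5 ⇒ 18 = 4p ⇒ p = 4.5, q = 4.
Expenditure moves from 4×3 = 12 to 4.5×4 = 18; change = +6.00.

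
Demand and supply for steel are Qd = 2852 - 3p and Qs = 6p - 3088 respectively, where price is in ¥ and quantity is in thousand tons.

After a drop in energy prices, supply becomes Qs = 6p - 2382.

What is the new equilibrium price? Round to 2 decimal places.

Initially, 2852 - 3p = 6p - 3088, so 5940 = 9p and p = 660, Q = 872.
The shock moves the curves to Qd = 2852 - 3p and Qs = 6p - 2382.
Clearing the new market: 2852 - 3p = 6p - 2382, so p = 5234/9 ≈ 581.5556 and Q = 3322/3 ≈ 1107.3333.

581.56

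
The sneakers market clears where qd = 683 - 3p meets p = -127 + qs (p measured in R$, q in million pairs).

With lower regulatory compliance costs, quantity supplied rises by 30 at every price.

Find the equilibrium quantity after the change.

288.5

Original equilibrium: 683 - 3p = p + 127 gives 556 = 4p, so p = 139 and q = 266.
After the shift, demand is qd = 683 - 3p and supply is qs = p + 157.
Setting them equal: 683 - 3p = p + 157 → 526 = 4p, so p = 131.5 and q = 288.5.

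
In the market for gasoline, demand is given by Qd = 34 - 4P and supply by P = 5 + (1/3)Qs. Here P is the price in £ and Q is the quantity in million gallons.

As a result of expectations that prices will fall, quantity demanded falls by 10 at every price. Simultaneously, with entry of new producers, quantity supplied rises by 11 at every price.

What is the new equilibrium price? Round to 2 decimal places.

4.00

Solve the original market: 34 - 4P = 3P - 15, hence P = 7 and Q = 6.
After the shift, demand is Qd = 24 - 4P and supply is Qs = 3P - 4.
Clearing the new market: 24 - 4P = 3P - 4, so P = 4 and Q = 8.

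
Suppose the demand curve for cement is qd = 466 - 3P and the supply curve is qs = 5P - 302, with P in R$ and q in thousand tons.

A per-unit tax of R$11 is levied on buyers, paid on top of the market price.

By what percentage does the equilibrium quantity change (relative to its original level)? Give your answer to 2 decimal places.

Before the shock: 466 - 3P = 5P - 302 ⇒ 768 = 8P ⇒ P = 96, q = 178.
Since buyers pay the price plus the tax, the effective demand curve becomes qd = 433 - 3P.
Setting them equal: 433 - 3P = 5P - 302 → 735 = 8P, so P = 91.875 and q = 157.375.
%Δq = (157.375 − 178) / 178 × 100 = -11.59%.

-11.59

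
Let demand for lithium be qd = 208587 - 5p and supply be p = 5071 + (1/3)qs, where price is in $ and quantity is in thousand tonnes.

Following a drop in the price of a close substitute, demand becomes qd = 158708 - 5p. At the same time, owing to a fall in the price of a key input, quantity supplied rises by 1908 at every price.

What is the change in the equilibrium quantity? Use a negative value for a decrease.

Original equilibrium: 208587 - 5p = 3p - 15213 gives 223800 = 8p, so p = 27975 and q = 68712.
With the change applied: demand qd = 158708 - 5p, supply qs = 3p - 13305.
Equate the new curves: 158708 - 5p = 3p - 13305, giving 172013 = 8p, p = 21501.625, q = 51199.875.
Δq = 51199.875 − 68712 = -17512.125.

-17512.125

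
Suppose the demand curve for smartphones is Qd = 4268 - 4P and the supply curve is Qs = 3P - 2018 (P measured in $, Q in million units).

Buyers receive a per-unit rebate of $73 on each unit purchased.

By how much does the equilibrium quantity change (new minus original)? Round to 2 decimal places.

+125.14

Original equilibrium: 4268 - 4P = 3P - 2018 gives 6286 = 7P, so P = 898 and Q = 676.
Since buyers' out-of-pocket price is the market price minus the rebate, the effective demand curve becomes Qd = 4560 - 4P.
Clearing the new market: 4560 - 4P = 3P - 2018, so P = 6578/7 ≈ 939.7143 and Q = 5608/7 ≈ 801.1429.
ΔQ = 801.1429 − 676 = +125.14.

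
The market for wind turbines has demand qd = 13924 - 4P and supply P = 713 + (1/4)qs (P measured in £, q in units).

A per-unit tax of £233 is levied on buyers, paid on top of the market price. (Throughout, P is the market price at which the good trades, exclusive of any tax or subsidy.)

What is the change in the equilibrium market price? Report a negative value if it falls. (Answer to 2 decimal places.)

Original equilibrium: 13924 - 4P = 4P - 2852 gives 16776 = 8P, so P = 2097 and q = 5536.
Since buyers pay the price plus the tax, the effective demand curve becomes qd = 12992 - 4P.
Equate the new curves: 12992 - 4P = 4P - 2852, giving 15844 = 8P, P = 1980.5, q = 5070.
ΔP = 1980.5 − 2097 = -116.50.

-116.50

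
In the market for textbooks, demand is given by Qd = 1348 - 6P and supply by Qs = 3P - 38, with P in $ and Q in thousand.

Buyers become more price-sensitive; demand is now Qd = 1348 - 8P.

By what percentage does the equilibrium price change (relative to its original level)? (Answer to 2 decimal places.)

Solve the original market: 1348 - 6P = 3P - 38, hence P = 154 and Q = 424.
The new curves are Qd = 1348 - 8P (demand) and Qs = 3P - 38 (supply).
Setting them equal: 1348 - 8P = 3P - 38 → 1386 = 11P, so P = 126 and Q = 340.
%ΔP = (126 − 154) / 154 × 100 = -18.18%.

-18.18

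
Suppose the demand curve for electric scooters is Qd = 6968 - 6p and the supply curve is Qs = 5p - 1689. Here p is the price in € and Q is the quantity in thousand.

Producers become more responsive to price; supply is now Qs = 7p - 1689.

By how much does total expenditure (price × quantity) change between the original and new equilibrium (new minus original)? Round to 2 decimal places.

Initially, 6968 - 6p = 5p - 1689, so 8657 = 11p and p = 787, Q = 2246.
The shock moves the curves to Qd = 6968 - 6p and Qs = 7p - 1689.
Clearing the new market: 6968 - 6p = 7p - 1689, so p = 8657/13 ≈ 665.9231 and Q = 38642/13 ≈ 2972.4615.
Expenditure moves from 787×2246 = 1767602 to 665.9231×2972.4615 = 1979430.7337; change = +211828.73.

+211828.73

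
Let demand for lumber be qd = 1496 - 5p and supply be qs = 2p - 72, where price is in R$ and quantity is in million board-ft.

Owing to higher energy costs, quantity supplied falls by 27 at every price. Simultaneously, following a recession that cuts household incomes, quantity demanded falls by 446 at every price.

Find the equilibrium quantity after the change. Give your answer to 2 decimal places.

229.29

Before the shock: 1496 - 5p = 2p - 72 ⇒ 1568 = 7p ⇒ p = 224, q = 376.
With the change applied: demand qd = 1050 - 5p, supply qs = 2p - 99.
Setting them equal: 1050 - 5p = 2p - 99 → 1149 = 7p, so p = 1149/7 ≈ 164.1429 and q = 1605/7 ≈ 229.2857.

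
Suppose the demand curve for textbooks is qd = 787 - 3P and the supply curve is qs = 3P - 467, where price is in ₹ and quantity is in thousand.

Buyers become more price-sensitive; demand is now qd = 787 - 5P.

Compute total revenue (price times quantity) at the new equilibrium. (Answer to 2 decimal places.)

Original equilibrium: 787 - 3P = 3P - 467 gives 1254 = 6P, so P = 209 and q = 160.
With the change applied: demand qd = 787 - 5P, supply qs = 3P - 467.
Clearing the new market: 787 - 5P = 3P - 467, so P = 156.75 and q = 3.25.
New expenditure = 156.75 × 3.25 = 509.44.

509.44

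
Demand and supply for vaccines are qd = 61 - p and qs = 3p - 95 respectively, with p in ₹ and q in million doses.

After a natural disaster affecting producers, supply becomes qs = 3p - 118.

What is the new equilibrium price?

44.75

Before the shock: 61 - p = 3p - 95 ⇒ 156 = 4p ⇒ p = 39, q = 22.
The shock moves the curves to qd = 61 - p and qs = 3p - 118.
Clearing the new market: 61 - p = 3p - 118, so p = 44.75 and q = 16.25.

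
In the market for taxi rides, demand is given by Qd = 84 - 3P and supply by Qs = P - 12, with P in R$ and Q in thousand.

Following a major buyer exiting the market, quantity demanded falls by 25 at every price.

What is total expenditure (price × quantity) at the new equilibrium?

Initially, 84 - 3P = P - 12, so 96 = 4P and P = 24, Q = 12.
With the change applied: demand Qd = 59 - 3P, supply Qs = P - 12.
Clearing the new market: 59 - 3P = P - 12, so P = 17.75 and Q = 5.75.
New expenditure = 17.75 × 5.75 = 102.0625.

102.0625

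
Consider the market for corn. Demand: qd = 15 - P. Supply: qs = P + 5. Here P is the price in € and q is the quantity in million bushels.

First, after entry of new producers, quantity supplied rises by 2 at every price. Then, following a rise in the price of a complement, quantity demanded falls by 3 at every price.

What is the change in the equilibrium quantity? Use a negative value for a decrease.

Solve the original market: 15 - P = P + 5, hence P = 5 and q = 10.
After the shift, demand is qd = 12 - P and supply is qs = P + 7.
New equilibrium: 12 - P = P + 7 ⇒ 5 = 2P ⇒ P = 2.5, q = 9.5.
Δq = 9.5 − 10 = -0.5.

-0.5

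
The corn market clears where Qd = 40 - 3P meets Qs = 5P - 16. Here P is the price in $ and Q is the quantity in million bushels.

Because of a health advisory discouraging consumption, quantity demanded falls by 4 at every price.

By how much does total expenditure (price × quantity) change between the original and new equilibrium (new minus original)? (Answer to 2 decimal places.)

-25.75

Initially, 40 - 3P = 5P - 16, so 56 = 8P and P = 7, Q = 19.
The shock moves the curves to Qd = 36 - 3P and Qs = 5P - 16.
Clearing the new market: 36 - 3P = 5P - 16, so P = 6.5 and Q = 16.5.
Expenditure moves from 7×19 = 133 to 6.5×16.5 = 107.25; change = -25.75.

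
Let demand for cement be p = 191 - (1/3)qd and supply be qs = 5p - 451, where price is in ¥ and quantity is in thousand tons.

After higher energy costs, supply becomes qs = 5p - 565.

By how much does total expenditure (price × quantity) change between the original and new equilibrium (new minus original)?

Solve the original market: 573 - 3p = 5p - 451, hence p = 128 and q = 189.
The shock moves the curves to qd = 573 - 3p and qs = 5p - 565.
Equate the new curves: 573 - 3p = 5p - 565, giving 1138 = 8p, p = 142.25, q = 146.25.
Expenditure moves from 128×189 = 24192 to 142.25×146.25 = 20804.0625; change = -3387.9375.

-3387.9375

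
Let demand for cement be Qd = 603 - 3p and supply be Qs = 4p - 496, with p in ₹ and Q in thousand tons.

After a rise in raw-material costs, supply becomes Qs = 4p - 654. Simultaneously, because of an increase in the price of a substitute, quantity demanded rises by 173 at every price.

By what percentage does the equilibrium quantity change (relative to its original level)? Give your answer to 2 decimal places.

+23.59

Before the shock: 603 - 3p = 4p - 496 ⇒ 1099 = 7p ⇒ p = 157, Q = 132.
With the change applied: demand Qd = 776 - 3p, supply Qs = 4p - 654.
Equate the new curves: 776 - 3p = 4p - 654, giving 1430 = 7p, p = 1430/7 ≈ 204.2857, Q = 1142/7 ≈ 163.1429.
%ΔQ = (163.1429 − 132) / 132 × 100 = +23.59%.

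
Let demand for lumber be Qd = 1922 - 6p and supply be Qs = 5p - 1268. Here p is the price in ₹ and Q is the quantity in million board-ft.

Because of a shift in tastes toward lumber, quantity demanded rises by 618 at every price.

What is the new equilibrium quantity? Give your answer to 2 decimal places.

Initially, 1922 - 6p = 5p - 1268, so 3190 = 11p and p = 290, Q = 182.
The new curves are Qd = 2540 - 6p (demand) and Qs = 5p - 1268 (supply).
Clearing the new market: 2540 - 6p = 5p - 1268, so p = 3808/11 ≈ 346.1818 and Q = 5092/11 ≈ 462.9091.

462.91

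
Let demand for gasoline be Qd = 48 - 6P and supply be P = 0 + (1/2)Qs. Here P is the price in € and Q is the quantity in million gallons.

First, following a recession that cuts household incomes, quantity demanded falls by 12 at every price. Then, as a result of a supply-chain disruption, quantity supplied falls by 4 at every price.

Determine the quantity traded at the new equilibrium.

6

Before the shock: 48 - 6P = 2P ⇒ 48 = 8P ⇒ P = 6, Q = 12.
The shock moves the curves to Qd = 36 - 6P and Qs = 2P - 4.
New equilibrium: 36 - 6P = 2P - 4 ⇒ 40 = 8P ⇒ P = 5, Q = 6.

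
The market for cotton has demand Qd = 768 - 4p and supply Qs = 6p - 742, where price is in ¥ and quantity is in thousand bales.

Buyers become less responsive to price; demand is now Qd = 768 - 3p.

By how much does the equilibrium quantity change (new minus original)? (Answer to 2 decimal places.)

+100.67

Before the shock: 768 - 4p = 6p - 742 ⇒ 1510 = 10p ⇒ p = 151, Q = 164.
With the change applied: demand Qd = 768 - 3p, supply Qs = 6p - 742.
Clearing the new market: 768 - 3p = 6p - 742, so p = 1510/9 ≈ 167.7778 and Q = 794/3 ≈ 264.6667.
ΔQ = 264.6667 − 164 = +100.67.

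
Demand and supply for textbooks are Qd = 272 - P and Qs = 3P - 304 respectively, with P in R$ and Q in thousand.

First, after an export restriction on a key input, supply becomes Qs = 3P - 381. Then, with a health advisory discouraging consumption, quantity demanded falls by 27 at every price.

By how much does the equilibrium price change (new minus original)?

+12.5

Original equilibrium: 272 - P = 3P - 304 gives 576 = 4P, so P = 144 and Q = 128.
The new curves are Qd = 245 - P (demand) and Qs = 3P - 381 (supply).
Equate the new curves: 245 - P = 3P - 381, giving 626 = 4P, P = 156.5, Q = 88.5.
ΔP = 156.5 − 144 = +12.5.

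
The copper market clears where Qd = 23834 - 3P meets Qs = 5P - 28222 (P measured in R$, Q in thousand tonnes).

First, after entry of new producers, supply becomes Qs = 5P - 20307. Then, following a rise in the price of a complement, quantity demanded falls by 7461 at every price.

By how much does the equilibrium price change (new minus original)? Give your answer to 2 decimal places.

-1922.00

Before the shock: 23834 - 3P = 5P - 28222 ⇒ 52056 = 8P ⇒ P = 6507, Q = 4313.
After the shift, demand is Qd = 16373 - 3P and supply is Qs = 5P - 20307.
Setting them equal: 16373 - 3P = 5P - 20307 → 36680 = 8P, so P = 4585 and Q = 2618.
ΔP = 4585 − 6507 = -1922.00.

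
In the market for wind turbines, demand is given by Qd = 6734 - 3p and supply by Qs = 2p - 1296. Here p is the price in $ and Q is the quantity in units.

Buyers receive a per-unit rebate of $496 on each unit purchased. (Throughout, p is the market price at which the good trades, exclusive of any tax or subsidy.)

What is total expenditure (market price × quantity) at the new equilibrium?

Initially, 6734 - 3p = 2p - 1296, so 8030 = 5p and p = 1606, Q = 1916.
Since buyers' out-of-pocket price is the market price minus the rebate, the effective demand curve becomes Qd = 8222 - 3p.
Equate the new curves: 8222 - 3p = 2p - 1296, giving 9518 = 5p, p = 1903.6, Q = 2511.2.
New expenditure = 1903.6 × 2511.2 = 4780320.32.

4780320.32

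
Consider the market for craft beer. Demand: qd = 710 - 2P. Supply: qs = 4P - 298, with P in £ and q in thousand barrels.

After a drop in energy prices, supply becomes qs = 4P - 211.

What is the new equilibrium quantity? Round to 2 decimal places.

Before the shock: 710 - 2P = 4P - 298 ⇒ 1008 = 6P ⇒ P = 168, q = 374.
With the change applied: demand qd = 710 - 2P, supply qs = 4P - 211.
New equilibrium: 710 - 2P = 4P - 211 ⇒ 921 = 6P ⇒ P = 153.5, q = 403.

403.00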